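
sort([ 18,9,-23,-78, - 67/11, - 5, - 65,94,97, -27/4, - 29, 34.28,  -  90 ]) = [ - 90,-78, - 65,  -  29,-23, - 27/4, - 67/11, - 5 , 9, 18,34.28,94,97] 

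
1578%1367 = 211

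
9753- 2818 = 6935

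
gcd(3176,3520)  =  8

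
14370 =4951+9419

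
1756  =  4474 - 2718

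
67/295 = 67/295 =0.23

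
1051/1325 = 1051/1325=0.79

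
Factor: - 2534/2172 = - 7/6 = - 2^( - 1) * 3^( - 1)*7^1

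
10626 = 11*966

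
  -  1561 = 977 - 2538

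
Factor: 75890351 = 19^1*3994229^1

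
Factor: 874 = 2^1*19^1*23^1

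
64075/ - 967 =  - 64075/967 = -  66.26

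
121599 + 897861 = 1019460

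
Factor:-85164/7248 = - 47/4 = -2^( - 2)*47^1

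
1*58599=58599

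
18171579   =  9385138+8786441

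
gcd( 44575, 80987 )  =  1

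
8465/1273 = 8465/1273 = 6.65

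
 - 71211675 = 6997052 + -78208727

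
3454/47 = 3454/47=73.49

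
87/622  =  87/622 = 0.14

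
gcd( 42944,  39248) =176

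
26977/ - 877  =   - 26977/877 = - 30.76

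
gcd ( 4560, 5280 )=240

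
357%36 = 33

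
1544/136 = 11 + 6/17 = 11.35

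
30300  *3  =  90900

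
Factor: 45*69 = 3^3*5^1 * 23^1=3105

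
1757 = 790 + 967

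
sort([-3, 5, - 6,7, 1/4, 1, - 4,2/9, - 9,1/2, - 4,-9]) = [ - 9, - 9, - 6,-4,  -  4,  -  3,2/9, 1/4, 1/2,1,5,7]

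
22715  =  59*385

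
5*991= 4955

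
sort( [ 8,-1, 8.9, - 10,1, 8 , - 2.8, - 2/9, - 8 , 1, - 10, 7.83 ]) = [  -  10, - 10, - 8,  -  2.8, - 1, - 2/9,1,1,7.83 , 8 , 8,  8.9] 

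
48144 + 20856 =69000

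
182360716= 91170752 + 91189964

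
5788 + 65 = 5853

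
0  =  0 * 2029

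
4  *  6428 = 25712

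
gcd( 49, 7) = 7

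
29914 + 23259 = 53173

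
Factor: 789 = 3^1 * 263^1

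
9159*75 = 686925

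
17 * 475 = 8075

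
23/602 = 23/602 = 0.04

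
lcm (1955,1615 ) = 37145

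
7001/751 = 9 + 242/751 = 9.32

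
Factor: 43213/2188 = 79/4 =2^(-2) *79^1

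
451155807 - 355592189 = 95563618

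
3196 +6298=9494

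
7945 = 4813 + 3132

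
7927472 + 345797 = 8273269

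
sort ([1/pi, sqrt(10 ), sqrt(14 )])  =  [ 1/pi,sqrt( 10 ),sqrt ( 14) ]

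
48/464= 3/29  =  0.10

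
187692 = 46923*4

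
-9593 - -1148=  - 8445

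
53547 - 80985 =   -  27438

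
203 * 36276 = 7364028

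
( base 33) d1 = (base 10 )430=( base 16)1ae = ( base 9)527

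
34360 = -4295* (  -  8) 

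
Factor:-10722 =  - 2^1*3^1*1787^1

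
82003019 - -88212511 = 170215530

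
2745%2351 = 394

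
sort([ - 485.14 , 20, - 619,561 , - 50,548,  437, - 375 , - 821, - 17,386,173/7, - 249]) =[ - 821, - 619, - 485.14, - 375 ,-249,-50, - 17 , 20,173/7,  386 , 437, 548,561]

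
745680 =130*5736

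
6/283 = 6/283 = 0.02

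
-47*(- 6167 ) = 289849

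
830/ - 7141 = -1 + 6311/7141 = -  0.12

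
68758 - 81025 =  - 12267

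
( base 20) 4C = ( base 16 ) 5C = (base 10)92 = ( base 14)68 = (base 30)32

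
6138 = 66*93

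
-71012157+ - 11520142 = -82532299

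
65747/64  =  65747/64 = 1027.30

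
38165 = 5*7633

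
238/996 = 119/498 = 0.24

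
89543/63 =89543/63 = 1421.32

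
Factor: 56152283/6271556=2^(-2) *11^1*227^( - 1)*6907^ ( - 1 ) *5104753^1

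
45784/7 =45784/7=6540.57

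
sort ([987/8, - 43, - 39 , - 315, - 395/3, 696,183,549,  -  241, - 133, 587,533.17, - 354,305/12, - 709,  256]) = [-709, - 354,-315,- 241,  -  133, - 395/3, - 43, - 39,  305/12, 987/8, 183, 256, 533.17, 549,  587, 696]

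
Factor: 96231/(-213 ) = - 71^( - 1 ) * 32077^1 = - 32077/71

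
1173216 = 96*12221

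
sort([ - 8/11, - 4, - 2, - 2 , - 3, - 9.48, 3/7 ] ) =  [ - 9.48, - 4, - 3, - 2, - 2, - 8/11,3/7]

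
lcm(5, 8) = 40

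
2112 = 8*264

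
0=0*3639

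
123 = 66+57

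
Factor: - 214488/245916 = -662/759= -  2^1*3^( - 1 )*11^( - 1)*23^(-1)*331^1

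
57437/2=57437/2 = 28718.50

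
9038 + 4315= 13353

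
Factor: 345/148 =2^( -2)*3^1 * 5^1 * 23^1*37^( - 1 )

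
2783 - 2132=651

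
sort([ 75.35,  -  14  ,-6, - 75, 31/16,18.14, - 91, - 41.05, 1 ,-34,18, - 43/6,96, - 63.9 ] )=[-91, - 75, - 63.9, - 41.05, - 34, - 14, - 43/6,- 6, 1, 31/16 , 18,18.14,75.35, 96 ] 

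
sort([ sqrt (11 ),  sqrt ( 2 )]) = [sqrt( 2),sqrt ( 11)] 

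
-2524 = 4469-6993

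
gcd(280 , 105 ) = 35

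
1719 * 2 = 3438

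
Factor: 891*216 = 2^3*3^7 * 11^1 = 192456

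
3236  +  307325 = 310561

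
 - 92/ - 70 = 46/35 = 1.31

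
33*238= 7854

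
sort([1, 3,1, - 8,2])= [ - 8, 1,  1,  2 , 3]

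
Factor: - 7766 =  - 2^1*11^1 * 353^1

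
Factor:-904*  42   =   - 37968 = -2^4*3^1*7^1 * 113^1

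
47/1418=47/1418 = 0.03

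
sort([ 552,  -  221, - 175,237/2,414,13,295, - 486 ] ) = [ - 486, - 221,  -  175,13, 237/2, 295,414,552]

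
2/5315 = 2/5315 = 0.00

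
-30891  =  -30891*1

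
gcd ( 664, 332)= 332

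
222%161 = 61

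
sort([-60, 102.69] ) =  [-60, 102.69] 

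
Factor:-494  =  -2^1*13^1*19^1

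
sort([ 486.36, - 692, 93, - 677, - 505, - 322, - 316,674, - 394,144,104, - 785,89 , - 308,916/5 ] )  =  [ - 785, - 692, - 677,-505, - 394, - 322, - 316 , - 308 , 89 , 93, 104,144,916/5,486.36 , 674]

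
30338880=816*37180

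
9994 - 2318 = 7676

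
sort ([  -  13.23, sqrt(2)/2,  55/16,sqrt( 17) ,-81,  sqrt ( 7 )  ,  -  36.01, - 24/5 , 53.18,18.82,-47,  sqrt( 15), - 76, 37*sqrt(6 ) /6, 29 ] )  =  [ - 81 , - 76,- 47, - 36.01, - 13.23, - 24/5 , sqrt( 2)/2,  sqrt(7),55/16, sqrt( 15 ), sqrt(17 ) , 37*sqrt(6 )/6,  18.82,29, 53.18 ] 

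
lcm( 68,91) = 6188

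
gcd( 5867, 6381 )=1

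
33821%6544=1101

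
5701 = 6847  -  1146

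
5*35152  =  175760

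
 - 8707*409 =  -3561163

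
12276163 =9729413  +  2546750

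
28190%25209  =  2981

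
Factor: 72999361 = 72999361^1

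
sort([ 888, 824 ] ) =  [ 824,888 ]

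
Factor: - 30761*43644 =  -1342533084= - 2^2*3^1*19^1*1619^1*3637^1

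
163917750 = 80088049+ 83829701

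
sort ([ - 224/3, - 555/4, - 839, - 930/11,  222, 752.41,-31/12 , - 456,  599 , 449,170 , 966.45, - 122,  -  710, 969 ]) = [ - 839, - 710, - 456 , - 555/4, - 122, - 930/11, - 224/3,- 31/12,170, 222, 449, 599, 752.41,  966.45, 969]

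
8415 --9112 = 17527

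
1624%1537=87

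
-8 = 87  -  95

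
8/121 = 8/121= 0.07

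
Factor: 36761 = 36761^1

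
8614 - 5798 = 2816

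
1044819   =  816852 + 227967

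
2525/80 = 31 + 9/16 = 31.56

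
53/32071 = 53/32071 = 0.00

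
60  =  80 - 20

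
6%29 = 6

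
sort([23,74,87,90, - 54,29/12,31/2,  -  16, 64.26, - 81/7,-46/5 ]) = [ - 54, - 16,-81/7,  -  46/5,29/12, 31/2, 23, 64.26, 74,87, 90] 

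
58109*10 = 581090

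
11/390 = 11/390 = 0.03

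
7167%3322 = 523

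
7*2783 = 19481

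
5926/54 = 2963/27 = 109.74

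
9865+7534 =17399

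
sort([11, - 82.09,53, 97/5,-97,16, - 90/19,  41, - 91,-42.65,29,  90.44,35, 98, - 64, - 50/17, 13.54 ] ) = [ - 97, - 91, - 82.09, - 64 , - 42.65, - 90/19, - 50/17, 11,13.54, 16,  97/5 , 29, 35,41,  53,  90.44,  98] 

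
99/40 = 2 + 19/40 = 2.48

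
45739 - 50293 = -4554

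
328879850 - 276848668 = 52031182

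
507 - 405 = 102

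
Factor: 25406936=2^3 * 67^1 * 107^1*443^1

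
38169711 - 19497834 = 18671877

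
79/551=79/551 = 0.14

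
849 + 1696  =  2545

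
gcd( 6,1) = 1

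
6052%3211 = 2841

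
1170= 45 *26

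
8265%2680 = 225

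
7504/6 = 3752/3 = 1250.67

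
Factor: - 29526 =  - 2^1*3^1*7^1*19^1*37^1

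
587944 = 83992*7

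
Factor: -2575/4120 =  - 5/8 = - 2^( - 3)*5^1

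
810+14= 824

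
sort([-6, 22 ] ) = [-6,  22]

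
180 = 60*3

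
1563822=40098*39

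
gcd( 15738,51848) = 2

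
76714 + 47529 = 124243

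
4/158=2/79=0.03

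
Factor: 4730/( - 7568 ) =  -2^( - 3)  *  5^1 = - 5/8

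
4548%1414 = 306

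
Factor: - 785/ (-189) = 3^( - 3 ) * 5^1*7^( - 1)*157^1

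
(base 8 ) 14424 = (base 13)2bcb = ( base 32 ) 68K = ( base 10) 6420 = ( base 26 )9CO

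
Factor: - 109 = -109^1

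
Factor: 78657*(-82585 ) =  - 6495888345 = -3^1*5^1 * 83^1 * 157^1*167^1*199^1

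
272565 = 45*6057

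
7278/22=330 + 9/11 = 330.82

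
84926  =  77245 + 7681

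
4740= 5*948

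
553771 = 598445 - 44674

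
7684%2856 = 1972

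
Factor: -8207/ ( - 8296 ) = 2^( - 3 )*17^ ( - 1) *29^1*61^( - 1)*283^1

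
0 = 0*38095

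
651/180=3 + 37/60= 3.62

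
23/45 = 23/45 = 0.51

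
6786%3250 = 286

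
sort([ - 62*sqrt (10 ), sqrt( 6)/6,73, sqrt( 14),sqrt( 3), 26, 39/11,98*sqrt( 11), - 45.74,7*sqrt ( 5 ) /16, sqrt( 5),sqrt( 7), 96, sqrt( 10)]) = [ - 62*sqrt ( 10 ),-45.74,sqrt ( 6) /6,7*sqrt ( 5)/16, sqrt (3 ),sqrt( 5), sqrt( 7),sqrt( 10 ), 39/11,  sqrt( 14),26,73, 96, 98*sqrt( 11)]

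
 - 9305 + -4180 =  - 13485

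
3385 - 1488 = 1897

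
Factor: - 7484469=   -  3^1*2494823^1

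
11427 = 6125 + 5302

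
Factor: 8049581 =67^1 *317^1 *379^1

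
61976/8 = 7747= 7747.00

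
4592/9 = 4592/9 = 510.22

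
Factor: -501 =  - 3^1*167^1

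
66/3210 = 11/535 = 0.02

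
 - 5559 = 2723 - 8282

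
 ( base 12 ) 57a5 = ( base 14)37c1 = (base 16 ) 262D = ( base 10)9773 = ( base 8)23055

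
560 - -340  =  900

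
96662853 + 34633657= 131296510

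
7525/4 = 7525/4  =  1881.25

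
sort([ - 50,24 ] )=[-50, 24]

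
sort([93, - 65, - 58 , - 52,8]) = [  -  65,-58,  -  52, 8, 93] 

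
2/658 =1/329 = 0.00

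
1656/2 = 828= 828.00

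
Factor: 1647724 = 2^2 * 13^1*31687^1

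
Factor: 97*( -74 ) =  -7178 =-2^1*37^1*97^1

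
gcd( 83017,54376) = 1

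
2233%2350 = 2233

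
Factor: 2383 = 2383^1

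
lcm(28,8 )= 56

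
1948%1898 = 50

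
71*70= 4970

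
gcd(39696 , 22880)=16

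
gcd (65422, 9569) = 7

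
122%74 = 48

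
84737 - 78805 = 5932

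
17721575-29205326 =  - 11483751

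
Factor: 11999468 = 2^2*13^1  *  23^1*79^1*127^1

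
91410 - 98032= - 6622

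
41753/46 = 41753/46 = 907.67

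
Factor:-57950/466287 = - 2^1 * 3^ (-1) * 5^2*19^1*47^( - 1 )*61^1 * 3307^ ( - 1)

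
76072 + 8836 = 84908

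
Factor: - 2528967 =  - 3^1*7^1*120427^1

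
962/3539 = 962/3539 = 0.27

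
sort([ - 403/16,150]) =[ - 403/16, 150]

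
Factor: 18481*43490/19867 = 2^1*5^1*4349^1 * 18481^1*19867^(  -  1)  =  803738690/19867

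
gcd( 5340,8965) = 5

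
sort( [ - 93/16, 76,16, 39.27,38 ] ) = [  -  93/16,16, 38, 39.27, 76 ] 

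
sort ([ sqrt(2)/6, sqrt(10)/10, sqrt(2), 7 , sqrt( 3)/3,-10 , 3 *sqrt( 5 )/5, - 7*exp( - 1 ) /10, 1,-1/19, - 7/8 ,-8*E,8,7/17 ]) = [ - 8*E, - 10, - 7/8, - 7*exp( - 1)/10, - 1/19,sqrt (2 ) /6,  sqrt ( 10)/10,7/17,sqrt(3)/3,  1, 3*sqrt( 5) /5,sqrt( 2 ) , 7 , 8]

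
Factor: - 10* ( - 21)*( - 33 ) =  -2^1*3^2*5^1 *7^1*11^1 = -6930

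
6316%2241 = 1834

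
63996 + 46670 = 110666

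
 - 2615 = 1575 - 4190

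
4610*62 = 285820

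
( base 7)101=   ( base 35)1F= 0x32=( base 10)50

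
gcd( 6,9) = 3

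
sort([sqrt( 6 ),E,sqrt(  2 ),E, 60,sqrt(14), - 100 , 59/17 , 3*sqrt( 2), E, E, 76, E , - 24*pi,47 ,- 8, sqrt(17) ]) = [ - 100, - 24*pi,- 8, sqrt(2) , sqrt( 6), E,  E, E, E,E, 59/17,sqrt( 14 ), sqrt( 17), 3*sqrt(2 ),  47, 60, 76]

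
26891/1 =26891 = 26891.00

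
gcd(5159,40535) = 737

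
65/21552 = 65/21552= 0.00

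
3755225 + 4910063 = 8665288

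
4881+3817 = 8698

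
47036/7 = 6719 + 3/7 = 6719.43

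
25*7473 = 186825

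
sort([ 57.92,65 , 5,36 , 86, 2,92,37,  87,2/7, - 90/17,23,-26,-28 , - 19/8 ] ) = [-28,-26,  -  90/17, - 19/8,2/7, 2,5,23, 36,37,57.92,65, 86, 87,92 ] 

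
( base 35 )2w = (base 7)204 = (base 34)30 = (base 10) 102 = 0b1100110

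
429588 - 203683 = 225905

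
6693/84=79 + 19/28= 79.68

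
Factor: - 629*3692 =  - 2322268=- 2^2*13^1*17^1*37^1*71^1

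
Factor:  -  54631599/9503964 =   -  18210533/3167988 = - 2^( - 2)*3^( - 1 )*11^1*41^( - 1 )*47^(-1) *67^1*137^(  -  1 )*24709^1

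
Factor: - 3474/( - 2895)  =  6/5 = 2^1* 3^1*5^( - 1) 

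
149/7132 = 149/7132 = 0.02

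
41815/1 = 41815 = 41815.00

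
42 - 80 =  - 38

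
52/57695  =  52/57695 = 0.00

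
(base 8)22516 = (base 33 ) 8pd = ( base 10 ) 9550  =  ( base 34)88U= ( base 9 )14081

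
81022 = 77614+3408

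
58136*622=36160592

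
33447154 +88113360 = 121560514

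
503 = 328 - - 175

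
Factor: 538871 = 538871^1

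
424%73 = 59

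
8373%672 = 309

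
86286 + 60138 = 146424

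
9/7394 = 9/7394 = 0.00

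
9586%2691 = 1513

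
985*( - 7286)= - 7176710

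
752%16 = 0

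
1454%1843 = 1454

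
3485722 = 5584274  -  2098552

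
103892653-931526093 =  - 827633440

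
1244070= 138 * 9015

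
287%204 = 83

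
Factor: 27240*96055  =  2616538200 = 2^3*3^1*5^2*227^1 * 19211^1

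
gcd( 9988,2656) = 4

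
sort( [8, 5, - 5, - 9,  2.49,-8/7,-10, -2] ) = [ - 10, - 9,-5, - 2, - 8/7,  2.49, 5, 8 ]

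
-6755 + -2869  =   - 9624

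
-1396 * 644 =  -899024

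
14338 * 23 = 329774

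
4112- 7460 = -3348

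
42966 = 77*558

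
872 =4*218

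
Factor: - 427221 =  - 3^3*15823^1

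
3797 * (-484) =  - 1837748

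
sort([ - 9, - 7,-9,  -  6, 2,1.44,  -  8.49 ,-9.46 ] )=[ - 9.46, - 9,  -  9,-8.49, - 7, - 6, 1.44,2]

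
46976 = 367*128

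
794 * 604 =479576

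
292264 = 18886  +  273378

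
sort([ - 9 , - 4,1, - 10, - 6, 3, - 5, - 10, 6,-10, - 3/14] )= [ - 10, - 10, - 10,-9,-6, - 5, - 4, - 3/14, 1,3, 6] 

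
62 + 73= 135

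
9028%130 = 58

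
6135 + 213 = 6348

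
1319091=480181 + 838910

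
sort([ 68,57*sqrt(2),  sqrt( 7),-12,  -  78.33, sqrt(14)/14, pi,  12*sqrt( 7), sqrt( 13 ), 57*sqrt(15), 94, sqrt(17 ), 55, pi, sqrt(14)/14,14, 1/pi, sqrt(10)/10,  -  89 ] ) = [ - 89, - 78.33,-12, sqrt( 14)/14, sqrt (14) /14,sqrt(10 )/10, 1/pi, sqrt(7 ),  pi,pi , sqrt(13),  sqrt(17), 14  ,  12*sqrt( 7 ), 55,68, 57*sqrt(2), 94, 57 * sqrt( 15 )]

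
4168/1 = 4168= 4168.00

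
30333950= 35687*850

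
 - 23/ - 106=23/106 = 0.22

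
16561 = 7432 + 9129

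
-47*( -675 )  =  31725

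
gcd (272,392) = 8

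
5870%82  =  48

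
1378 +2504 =3882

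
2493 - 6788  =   - 4295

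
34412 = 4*8603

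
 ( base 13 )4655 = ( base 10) 9872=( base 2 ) 10011010010000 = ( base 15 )2dd2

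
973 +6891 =7864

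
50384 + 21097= 71481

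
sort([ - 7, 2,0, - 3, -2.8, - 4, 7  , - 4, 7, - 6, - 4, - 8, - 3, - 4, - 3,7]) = [ - 8,  -  7,- 6, - 4, - 4 ,  -  4, - 4, - 3, - 3,  -  3,  -  2.8,0,2 , 7, 7,  7]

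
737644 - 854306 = -116662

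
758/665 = 758/665 = 1.14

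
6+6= 12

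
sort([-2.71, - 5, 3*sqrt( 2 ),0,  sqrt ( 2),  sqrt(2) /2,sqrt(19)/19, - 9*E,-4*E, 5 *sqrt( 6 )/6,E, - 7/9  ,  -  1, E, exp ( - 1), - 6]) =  [ - 9*E, - 4*E, - 6, - 5, - 2.71, - 1,-7/9 , 0,  sqrt( 19 )/19 , exp( - 1),  sqrt ( 2 )/2,sqrt (2) , 5*sqrt( 6) /6,E, E,3*sqrt( 2 )]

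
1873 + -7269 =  - 5396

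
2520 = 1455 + 1065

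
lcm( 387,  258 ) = 774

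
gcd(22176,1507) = 11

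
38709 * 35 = 1354815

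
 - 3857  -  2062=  - 5919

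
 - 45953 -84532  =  -130485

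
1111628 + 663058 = 1774686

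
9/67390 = 9/67390 = 0.00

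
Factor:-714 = - 2^1*3^1*7^1*17^1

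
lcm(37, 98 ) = 3626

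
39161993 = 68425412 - 29263419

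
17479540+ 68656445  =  86135985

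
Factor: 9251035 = 5^1* 41^1*45127^1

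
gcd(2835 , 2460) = 15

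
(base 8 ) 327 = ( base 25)8f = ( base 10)215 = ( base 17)cb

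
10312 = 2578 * 4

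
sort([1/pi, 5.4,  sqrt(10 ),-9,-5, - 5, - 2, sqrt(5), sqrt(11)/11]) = [ - 9, - 5,-5, - 2,sqrt(11 )/11,1/pi,sqrt(5 ), sqrt(10 ), 5.4]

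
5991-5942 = 49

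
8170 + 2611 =10781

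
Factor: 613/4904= 2^(-3) =1/8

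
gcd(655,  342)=1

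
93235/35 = 18647/7 = 2663.86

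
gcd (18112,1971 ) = 1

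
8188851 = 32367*253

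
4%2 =0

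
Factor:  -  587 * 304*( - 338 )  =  2^5*13^2*19^1*587^1 = 60315424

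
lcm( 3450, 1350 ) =31050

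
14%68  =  14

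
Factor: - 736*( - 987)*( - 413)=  - 300016416  =  - 2^5*3^1 *7^2*23^1 * 47^1*59^1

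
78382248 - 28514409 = 49867839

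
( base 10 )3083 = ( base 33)2re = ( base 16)C0B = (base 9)4205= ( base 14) 11A3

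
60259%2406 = 109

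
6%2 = 0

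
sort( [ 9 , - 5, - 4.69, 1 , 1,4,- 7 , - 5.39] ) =[ - 7, - 5.39, - 5, - 4.69,  1,1, 4, 9]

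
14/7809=14/7809 = 0.00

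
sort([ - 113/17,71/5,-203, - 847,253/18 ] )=[-847, - 203,-113/17 , 253/18 , 71/5] 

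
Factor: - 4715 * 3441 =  - 3^1*5^1*23^1 *31^1*37^1 * 41^1=-  16224315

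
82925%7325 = 2350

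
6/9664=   3/4832  =  0.00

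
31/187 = 31/187 = 0.17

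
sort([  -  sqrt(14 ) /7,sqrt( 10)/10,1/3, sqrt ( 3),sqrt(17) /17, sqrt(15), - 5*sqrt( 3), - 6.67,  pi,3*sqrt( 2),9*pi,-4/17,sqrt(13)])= [-5*sqrt(3 ), - 6.67,-sqrt(14) /7, - 4/17, sqrt( 17)/17,sqrt( 10 ) /10,1/3, sqrt (3),pi,sqrt(13),sqrt( 15),3*sqrt(2 ),9*pi ] 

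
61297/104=589  +  41/104 = 589.39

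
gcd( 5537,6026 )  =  1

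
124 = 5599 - 5475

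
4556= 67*68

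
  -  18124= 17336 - 35460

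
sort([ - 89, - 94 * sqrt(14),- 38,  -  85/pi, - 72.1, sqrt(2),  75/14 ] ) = [ - 94 * sqrt(14),- 89 , - 72.1, - 38, - 85/pi,  sqrt(2 ), 75/14] 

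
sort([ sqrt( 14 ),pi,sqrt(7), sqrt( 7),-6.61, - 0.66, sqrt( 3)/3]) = [ - 6.61 ,  -  0.66,sqrt( 3) /3, sqrt(7),sqrt(7 ),pi, sqrt(14 )] 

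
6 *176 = 1056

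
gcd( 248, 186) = 62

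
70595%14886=11051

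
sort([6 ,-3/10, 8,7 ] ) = [-3/10,6, 7,8 ]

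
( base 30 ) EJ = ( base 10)439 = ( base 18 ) 167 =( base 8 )667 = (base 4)12313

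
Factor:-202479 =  - 3^1 * 67493^1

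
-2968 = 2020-4988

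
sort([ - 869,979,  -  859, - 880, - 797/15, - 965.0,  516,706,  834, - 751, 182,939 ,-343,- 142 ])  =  [ - 965.0, - 880, - 869, - 859,-751 , - 343, - 142, - 797/15, 182, 516,706 , 834,  939,979]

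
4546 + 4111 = 8657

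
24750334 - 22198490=2551844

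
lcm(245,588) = 2940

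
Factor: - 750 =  - 2^1*3^1*5^3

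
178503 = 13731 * 13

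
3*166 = 498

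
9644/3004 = 3 + 158/751  =  3.21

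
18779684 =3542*5302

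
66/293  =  66/293 = 0.23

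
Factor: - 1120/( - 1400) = 2^2*5^( - 1) = 4/5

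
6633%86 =11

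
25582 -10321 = 15261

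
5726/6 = 954 + 1/3 = 954.33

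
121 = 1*121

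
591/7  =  84 + 3/7 = 84.43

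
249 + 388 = 637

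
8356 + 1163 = 9519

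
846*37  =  31302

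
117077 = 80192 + 36885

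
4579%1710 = 1159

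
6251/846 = 133/18 = 7.39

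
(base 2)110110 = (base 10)54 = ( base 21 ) 2C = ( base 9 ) 60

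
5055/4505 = 1011/901 = 1.12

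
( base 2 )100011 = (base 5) 120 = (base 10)35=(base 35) 10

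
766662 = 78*9829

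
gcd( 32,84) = 4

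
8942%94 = 12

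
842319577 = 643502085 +198817492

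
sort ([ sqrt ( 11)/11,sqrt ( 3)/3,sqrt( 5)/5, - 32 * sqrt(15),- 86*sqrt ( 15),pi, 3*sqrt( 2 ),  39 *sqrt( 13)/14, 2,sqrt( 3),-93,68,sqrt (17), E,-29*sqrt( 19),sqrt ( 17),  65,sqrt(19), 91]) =[ - 86 * sqrt ( 15),-29 * sqrt (19), - 32*sqrt ( 15),-93,sqrt( 11)/11, sqrt(5 )/5, sqrt( 3)/3,sqrt( 3), 2,E,pi, sqrt( 17),sqrt(17 ),3*sqrt( 2 ),  sqrt( 19),  39*sqrt( 13)/14,65, 68,  91]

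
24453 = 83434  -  58981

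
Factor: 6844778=2^1 * 17^1*37^1*5441^1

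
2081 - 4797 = -2716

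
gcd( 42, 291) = 3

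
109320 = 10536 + 98784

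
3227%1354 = 519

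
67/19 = 67/19 =3.53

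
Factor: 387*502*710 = 2^2*3^2*5^1*43^1*71^1*251^1 = 137934540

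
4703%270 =113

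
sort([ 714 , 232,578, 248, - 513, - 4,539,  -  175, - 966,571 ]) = [ - 966,  -  513, - 175,-4, 232,248,539 , 571, 578,  714 ]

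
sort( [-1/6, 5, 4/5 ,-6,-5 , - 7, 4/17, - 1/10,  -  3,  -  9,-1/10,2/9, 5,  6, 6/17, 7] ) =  [ -9 , - 7, - 6 ,-5,  -  3,- 1/6, - 1/10, - 1/10,  2/9, 4/17 , 6/17 , 4/5,  5, 5,6, 7]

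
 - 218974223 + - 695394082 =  - 914368305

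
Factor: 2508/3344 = 2^( -2 )*3^1 = 3/4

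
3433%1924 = 1509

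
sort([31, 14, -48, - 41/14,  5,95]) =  [ - 48,-41/14, 5, 14,31, 95] 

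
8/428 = 2/107= 0.02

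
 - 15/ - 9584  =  15/9584 = 0.00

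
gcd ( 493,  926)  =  1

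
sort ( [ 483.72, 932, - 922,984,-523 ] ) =[-922, - 523,483.72,932, 984]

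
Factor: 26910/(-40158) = - 5^1*13^1*97^(- 1) = -65/97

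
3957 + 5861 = 9818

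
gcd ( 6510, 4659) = 3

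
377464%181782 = 13900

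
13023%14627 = 13023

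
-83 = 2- 85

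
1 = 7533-7532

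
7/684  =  7/684 = 0.01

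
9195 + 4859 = 14054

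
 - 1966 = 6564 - 8530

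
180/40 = 4+ 1/2= 4.50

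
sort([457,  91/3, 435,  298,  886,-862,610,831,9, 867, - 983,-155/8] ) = [-983,-862, - 155/8  ,  9,91/3,  298  ,  435,457 , 610,831, 867,  886]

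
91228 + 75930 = 167158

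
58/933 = 58/933 = 0.06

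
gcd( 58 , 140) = 2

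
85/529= 85/529= 0.16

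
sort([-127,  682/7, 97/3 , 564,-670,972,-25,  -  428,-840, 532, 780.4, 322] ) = [ - 840, - 670 , - 428 ,-127, - 25 , 97/3, 682/7, 322, 532, 564, 780.4,972 ]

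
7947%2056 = 1779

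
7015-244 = 6771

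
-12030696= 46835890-58866586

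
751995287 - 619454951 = 132540336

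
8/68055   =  8/68055 = 0.00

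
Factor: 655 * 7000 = 2^3*5^4* 7^1*131^1 = 4585000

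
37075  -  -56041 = 93116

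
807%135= 132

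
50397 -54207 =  - 3810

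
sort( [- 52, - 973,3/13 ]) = [-973,-52,3/13 ]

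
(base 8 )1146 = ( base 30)ke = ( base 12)432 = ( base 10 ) 614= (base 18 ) 1G2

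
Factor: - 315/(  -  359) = 3^2*5^1*7^1*359^( - 1 ) 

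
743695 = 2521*295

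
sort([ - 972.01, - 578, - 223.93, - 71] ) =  [ - 972.01, - 578, - 223.93, - 71] 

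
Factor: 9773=29^1*337^1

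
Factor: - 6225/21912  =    -  2^( - 3 )*5^2 * 11^ ( - 1 ) = - 25/88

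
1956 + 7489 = 9445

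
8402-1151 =7251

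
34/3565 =34/3565 = 0.01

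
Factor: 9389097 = 3^2*19^1 * 54907^1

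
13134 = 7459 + 5675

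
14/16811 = 14/16811 = 0.00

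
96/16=6 = 6.00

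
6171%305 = 71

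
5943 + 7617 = 13560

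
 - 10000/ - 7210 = 1+ 279/721 = 1.39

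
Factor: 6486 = 2^1*3^1*23^1*47^1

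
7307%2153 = 848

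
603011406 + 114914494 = 717925900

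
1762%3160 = 1762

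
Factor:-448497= - 3^4 * 7^2*113^1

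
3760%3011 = 749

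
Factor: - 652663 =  - 11^1 *59333^1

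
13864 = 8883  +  4981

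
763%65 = 48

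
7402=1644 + 5758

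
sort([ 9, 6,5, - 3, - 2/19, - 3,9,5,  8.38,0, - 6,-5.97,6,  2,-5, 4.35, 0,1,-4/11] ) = [ - 6, - 5.97,-5, - 3 , -3,-4/11,-2/19,0,0,1,2,4.35, 5,5,  6,  6,8.38,9,9 ] 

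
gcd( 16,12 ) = 4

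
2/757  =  2/757 = 0.00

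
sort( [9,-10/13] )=[-10/13,9] 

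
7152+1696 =8848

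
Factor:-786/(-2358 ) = 3^( - 1) = 1/3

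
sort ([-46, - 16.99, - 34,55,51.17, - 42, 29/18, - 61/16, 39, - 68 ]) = [ - 68, - 46,-42, - 34, - 16.99, - 61/16,29/18,39,51.17 , 55 ]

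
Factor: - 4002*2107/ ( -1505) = 28014/5 = 2^1*3^1* 5^(-1 )*7^1*23^1*29^1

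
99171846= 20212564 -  - 78959282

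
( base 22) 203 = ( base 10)971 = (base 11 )803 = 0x3cb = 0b1111001011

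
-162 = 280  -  442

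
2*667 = 1334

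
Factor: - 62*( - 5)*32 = 2^6 * 5^1*31^1 = 9920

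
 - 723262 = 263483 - 986745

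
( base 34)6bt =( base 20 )i6j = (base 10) 7339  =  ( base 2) 1110010101011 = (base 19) 1165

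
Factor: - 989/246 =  - 2^( - 1)* 3^( - 1) * 23^1*41^(  -  1 )*43^1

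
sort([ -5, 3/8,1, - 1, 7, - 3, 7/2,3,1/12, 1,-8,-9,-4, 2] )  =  [-9 ,-8 , - 5,-4, - 3,  -  1, 1/12, 3/8, 1,1,2 , 3, 7/2 , 7 ]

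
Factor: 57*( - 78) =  - 4446 = - 2^1*3^2*13^1 * 19^1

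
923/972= 923/972 = 0.95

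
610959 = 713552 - 102593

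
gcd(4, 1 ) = 1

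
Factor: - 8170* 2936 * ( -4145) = 99426612400  =  2^4 * 5^2*19^1* 43^1*367^1 * 829^1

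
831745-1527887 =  - 696142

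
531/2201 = 531/2201  =  0.24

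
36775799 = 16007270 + 20768529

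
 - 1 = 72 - 73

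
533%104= 13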